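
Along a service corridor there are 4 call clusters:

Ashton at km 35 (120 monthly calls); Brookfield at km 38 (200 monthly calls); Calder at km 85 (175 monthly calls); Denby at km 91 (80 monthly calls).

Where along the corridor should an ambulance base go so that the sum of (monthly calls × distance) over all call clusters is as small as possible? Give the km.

For a sum of weighted absolute distances on a line, the optimum is the weighted median (not the mean). Total weight W = 575; half-weight = 287.5.
Sort by position and accumulate weight:
  km 35 (Ashton, w=120) → cum 120
  km 38 (Brookfield, w=200) → cum 320  ≥ 287.5 → median here
  km 85 (Calder, w=175) → cum 495
  km 91 (Denby, w=80) → cum 575
Optimal location: km 38.

x = 38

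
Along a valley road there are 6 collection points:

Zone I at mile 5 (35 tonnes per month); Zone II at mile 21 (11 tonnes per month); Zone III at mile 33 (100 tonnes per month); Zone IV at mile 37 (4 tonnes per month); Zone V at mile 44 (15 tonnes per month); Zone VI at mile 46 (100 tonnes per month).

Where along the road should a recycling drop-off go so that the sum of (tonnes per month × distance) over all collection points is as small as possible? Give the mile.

x = 33

For a sum of weighted absolute distances on a line, the optimum is the weighted median (not the mean). Total weight W = 265; half-weight = 132.5.
Sort by position and accumulate weight:
  mile 5 (Zone I, w=35) → cum 35
  mile 21 (Zone II, w=11) → cum 46
  mile 33 (Zone III, w=100) → cum 146  ≥ 132.5 → median here
  mile 37 (Zone IV, w=4) → cum 150
  mile 44 (Zone V, w=15) → cum 165
  mile 46 (Zone VI, w=100) → cum 265
Optimal location: mile 33.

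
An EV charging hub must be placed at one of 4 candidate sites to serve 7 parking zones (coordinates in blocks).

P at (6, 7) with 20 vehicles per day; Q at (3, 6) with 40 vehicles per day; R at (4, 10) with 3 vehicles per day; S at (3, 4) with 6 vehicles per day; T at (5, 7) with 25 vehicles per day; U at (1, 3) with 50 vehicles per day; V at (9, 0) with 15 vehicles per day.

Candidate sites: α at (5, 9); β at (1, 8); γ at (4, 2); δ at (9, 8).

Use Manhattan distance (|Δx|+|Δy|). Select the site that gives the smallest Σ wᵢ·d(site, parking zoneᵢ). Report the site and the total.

Total weighted distance at each candidate:
  α (5, 9): total = 1053
  β (1, 8): total = 946
  γ (4, 2): total = 837
  δ (9, 8): total = 1376
Minimum is at γ with total 837 blocks.

γ, total 837 blocks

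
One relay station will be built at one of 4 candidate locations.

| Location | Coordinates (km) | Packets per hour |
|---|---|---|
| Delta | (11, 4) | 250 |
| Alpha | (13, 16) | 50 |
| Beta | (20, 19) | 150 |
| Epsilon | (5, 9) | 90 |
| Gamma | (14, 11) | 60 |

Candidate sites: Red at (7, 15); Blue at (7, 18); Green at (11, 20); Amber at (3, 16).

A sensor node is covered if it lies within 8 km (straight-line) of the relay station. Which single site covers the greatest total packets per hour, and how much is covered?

Red, covering 140

Coverage radius r = 8 km; a point is covered iff (Δx)²+(Δy)² ≤ 8² = 64.
  Red (7, 15): covers {Alpha, Epsilon} → 140
  Blue (7, 18): covers {Alpha} → 50
  Green (11, 20): covers {Alpha} → 50
  Amber (3, 16): covers {Epsilon} → 90
Maximum coverage at Red: 140 packets per hour.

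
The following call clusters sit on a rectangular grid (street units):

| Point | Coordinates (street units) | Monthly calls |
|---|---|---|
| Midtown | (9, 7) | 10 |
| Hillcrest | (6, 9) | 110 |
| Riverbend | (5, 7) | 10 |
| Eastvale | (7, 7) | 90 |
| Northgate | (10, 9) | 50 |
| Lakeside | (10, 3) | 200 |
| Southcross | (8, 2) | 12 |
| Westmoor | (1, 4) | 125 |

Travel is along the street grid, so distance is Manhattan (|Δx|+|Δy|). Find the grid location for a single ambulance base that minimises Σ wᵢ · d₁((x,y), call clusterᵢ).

Manhattan distance separates: Σwᵢ(|x−xᵢ|+|y−yᵢ|) = Σwᵢ|x−xᵢ| + Σwᵢ|y−yᵢ|, so x and y are optimised independently as 1-D weighted medians.
Total weight W = 607; half = 303.5.
x-coordinate, sorted with cumulative weight:
  x=1 (Westmoor, w=125) cum 125
  x=5 (Riverbend, w=10) cum 135
  x=6 (Hillcrest, w=110) cum 245
  x=7 (Eastvale, w=90) cum 335  ← median
  x=8 (Southcross, w=12) cum 347
  x=9 (Midtown, w=10) cum 357
  x=10 (Northgate, w=50) cum 407
  x=10 (Lakeside, w=200) cum 607
⇒ x* = 7
y-coordinate, sorted with cumulative weight:
  y=2 (Southcross, w=12) cum 12
  y=3 (Lakeside, w=200) cum 212
  y=4 (Westmoor, w=125) cum 337  ← median
  y=7 (Midtown, w=10) cum 347
  y=7 (Riverbend, w=10) cum 357
  y=7 (Eastvale, w=90) cum 447
  y=9 (Hillcrest, w=110) cum 557
  y=9 (Northgate, w=50) cum 607
⇒ y* = 4

(7, 4)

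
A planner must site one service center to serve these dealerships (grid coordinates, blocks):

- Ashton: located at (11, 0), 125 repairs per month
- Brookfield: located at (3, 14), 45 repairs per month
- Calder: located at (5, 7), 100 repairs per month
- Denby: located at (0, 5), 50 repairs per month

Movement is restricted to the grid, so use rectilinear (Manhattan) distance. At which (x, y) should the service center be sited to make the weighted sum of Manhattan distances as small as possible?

Manhattan distance separates: Σwᵢ(|x−xᵢ|+|y−yᵢ|) = Σwᵢ|x−xᵢ| + Σwᵢ|y−yᵢ|, so x and y are optimised independently as 1-D weighted medians.
Total weight W = 320; half = 160.
x-coordinate, sorted with cumulative weight:
  x=0 (Denby, w=50) cum 50
  x=3 (Brookfield, w=45) cum 95
  x=5 (Calder, w=100) cum 195  ← median
  x=11 (Ashton, w=125) cum 320
⇒ x* = 5
y-coordinate, sorted with cumulative weight:
  y=0 (Ashton, w=125) cum 125
  y=5 (Denby, w=50) cum 175  ← median
  y=7 (Calder, w=100) cum 275
  y=14 (Brookfield, w=45) cum 320
⇒ y* = 5

(5, 5)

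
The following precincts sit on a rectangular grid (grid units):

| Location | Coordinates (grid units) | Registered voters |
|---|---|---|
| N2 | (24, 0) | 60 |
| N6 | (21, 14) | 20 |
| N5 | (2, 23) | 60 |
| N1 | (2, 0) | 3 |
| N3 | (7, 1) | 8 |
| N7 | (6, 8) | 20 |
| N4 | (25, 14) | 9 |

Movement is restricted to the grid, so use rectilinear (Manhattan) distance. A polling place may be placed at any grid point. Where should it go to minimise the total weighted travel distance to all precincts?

(7, 8)

Manhattan distance separates: Σwᵢ(|x−xᵢ|+|y−yᵢ|) = Σwᵢ|x−xᵢ| + Σwᵢ|y−yᵢ|, so x and y are optimised independently as 1-D weighted medians.
Total weight W = 180; half = 90.
x-coordinate, sorted with cumulative weight:
  x=2 (N5, w=60) cum 60
  x=2 (N1, w=3) cum 63
  x=6 (N7, w=20) cum 83
  x=7 (N3, w=8) cum 91  ← median
  x=21 (N6, w=20) cum 111
  x=24 (N2, w=60) cum 171
  x=25 (N4, w=9) cum 180
⇒ x* = 7
y-coordinate, sorted with cumulative weight:
  y=0 (N2, w=60) cum 60
  y=0 (N1, w=3) cum 63
  y=1 (N3, w=8) cum 71
  y=8 (N7, w=20) cum 91  ← median
  y=14 (N6, w=20) cum 111
  y=14 (N4, w=9) cum 120
  y=23 (N5, w=60) cum 180
⇒ y* = 8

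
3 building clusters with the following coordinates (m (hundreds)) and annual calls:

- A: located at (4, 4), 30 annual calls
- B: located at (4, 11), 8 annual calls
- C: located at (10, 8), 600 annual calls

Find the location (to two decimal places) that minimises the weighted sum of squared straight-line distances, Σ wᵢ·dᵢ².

The minimiser of Σwᵢ‖p−pᵢ‖² is the weighted centroid p* = (Σwᵢpᵢ)/(Σwᵢ).
Σwᵢ = 638.
Σwᵢxᵢ = 30·4 + 8·4 + 600·10 = 6152.
Σwᵢyᵢ = 30·4 + 8·11 + 600·8 = 5008.
x* = 6152/638 = 9.64, y* = 5008/638 = 7.85.

(9.64, 7.85)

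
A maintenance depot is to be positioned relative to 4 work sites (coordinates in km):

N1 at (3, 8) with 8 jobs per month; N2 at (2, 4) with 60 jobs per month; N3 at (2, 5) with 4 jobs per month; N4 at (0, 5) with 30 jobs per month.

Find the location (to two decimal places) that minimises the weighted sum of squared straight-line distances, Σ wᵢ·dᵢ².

The minimiser of Σwᵢ‖p−pᵢ‖² is the weighted centroid p* = (Σwᵢpᵢ)/(Σwᵢ).
Σwᵢ = 102.
Σwᵢxᵢ = 8·3 + 60·2 + 4·2 + 30·0 = 152.
Σwᵢyᵢ = 8·8 + 60·4 + 4·5 + 30·5 = 474.
x* = 152/102 = 1.49, y* = 474/102 = 4.65.

(1.49, 4.65)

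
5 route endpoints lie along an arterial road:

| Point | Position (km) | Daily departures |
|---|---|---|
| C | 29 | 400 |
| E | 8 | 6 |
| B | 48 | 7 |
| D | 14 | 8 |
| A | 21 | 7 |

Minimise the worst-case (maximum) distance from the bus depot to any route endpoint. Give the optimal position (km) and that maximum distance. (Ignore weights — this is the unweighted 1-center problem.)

location 28, max distance 20

The 1-center on a line is the midpoint of the two extreme points: leftmost at 8, rightmost at 48.
Optimal location = (8 + 48)/2 = 28; maximum distance = (48 − 8)/2 = 20.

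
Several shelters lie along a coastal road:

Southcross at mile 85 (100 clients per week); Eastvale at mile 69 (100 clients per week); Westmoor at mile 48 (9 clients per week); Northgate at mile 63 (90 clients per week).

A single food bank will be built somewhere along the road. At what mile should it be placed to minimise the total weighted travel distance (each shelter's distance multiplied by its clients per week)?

x = 69

For a sum of weighted absolute distances on a line, the optimum is the weighted median (not the mean). Total weight W = 299; half-weight = 149.5.
Sort by position and accumulate weight:
  mile 48 (Westmoor, w=9) → cum 9
  mile 63 (Northgate, w=90) → cum 99
  mile 69 (Eastvale, w=100) → cum 199  ≥ 149.5 → median here
  mile 85 (Southcross, w=100) → cum 299
Optimal location: mile 69.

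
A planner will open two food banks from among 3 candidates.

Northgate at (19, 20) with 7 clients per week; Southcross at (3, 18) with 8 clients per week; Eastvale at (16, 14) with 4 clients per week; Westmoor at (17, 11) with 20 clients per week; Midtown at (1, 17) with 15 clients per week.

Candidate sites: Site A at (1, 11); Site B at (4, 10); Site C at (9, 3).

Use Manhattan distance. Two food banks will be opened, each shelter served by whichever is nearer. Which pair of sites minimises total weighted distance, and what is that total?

{Site A, Site B}, total 681

Evaluate every pair (each demand assigned to the nearer of the two):
  {Site A, Site B}: total = 681
  {Site B, Site C}: total = 741
  {Site A, Site C}: total = 743
Best pair: {Site A, Site B} with total 681.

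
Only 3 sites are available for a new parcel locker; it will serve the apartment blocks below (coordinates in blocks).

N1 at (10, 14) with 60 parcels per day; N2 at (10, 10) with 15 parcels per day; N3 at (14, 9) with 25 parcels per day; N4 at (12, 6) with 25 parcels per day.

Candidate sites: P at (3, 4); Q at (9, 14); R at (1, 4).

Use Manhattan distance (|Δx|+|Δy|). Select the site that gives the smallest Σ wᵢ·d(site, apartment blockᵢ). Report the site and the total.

Total weighted distance at each candidate:
  P (3, 4): total = 1890
  Q (9, 14): total = 660
  R (1, 4): total = 2140
Minimum is at Q with total 660 blocks.

Q, total 660 blocks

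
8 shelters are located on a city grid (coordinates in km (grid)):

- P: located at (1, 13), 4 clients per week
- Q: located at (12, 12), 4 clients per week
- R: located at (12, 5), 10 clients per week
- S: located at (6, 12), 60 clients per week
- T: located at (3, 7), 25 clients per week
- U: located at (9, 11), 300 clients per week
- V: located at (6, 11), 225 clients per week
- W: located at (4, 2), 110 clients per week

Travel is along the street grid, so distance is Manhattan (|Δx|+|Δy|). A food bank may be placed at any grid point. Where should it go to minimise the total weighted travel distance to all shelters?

Manhattan distance separates: Σwᵢ(|x−xᵢ|+|y−yᵢ|) = Σwᵢ|x−xᵢ| + Σwᵢ|y−yᵢ|, so x and y are optimised independently as 1-D weighted medians.
Total weight W = 738; half = 369.
x-coordinate, sorted with cumulative weight:
  x=1 (P, w=4) cum 4
  x=3 (T, w=25) cum 29
  x=4 (W, w=110) cum 139
  x=6 (S, w=60) cum 199
  x=6 (V, w=225) cum 424  ← median
  x=9 (U, w=300) cum 724
  x=12 (Q, w=4) cum 728
  x=12 (R, w=10) cum 738
⇒ x* = 6
y-coordinate, sorted with cumulative weight:
  y=2 (W, w=110) cum 110
  y=5 (R, w=10) cum 120
  y=7 (T, w=25) cum 145
  y=11 (U, w=300) cum 445  ← median
  y=11 (V, w=225) cum 670
  y=12 (Q, w=4) cum 674
  y=12 (S, w=60) cum 734
  y=13 (P, w=4) cum 738
⇒ y* = 11

(6, 11)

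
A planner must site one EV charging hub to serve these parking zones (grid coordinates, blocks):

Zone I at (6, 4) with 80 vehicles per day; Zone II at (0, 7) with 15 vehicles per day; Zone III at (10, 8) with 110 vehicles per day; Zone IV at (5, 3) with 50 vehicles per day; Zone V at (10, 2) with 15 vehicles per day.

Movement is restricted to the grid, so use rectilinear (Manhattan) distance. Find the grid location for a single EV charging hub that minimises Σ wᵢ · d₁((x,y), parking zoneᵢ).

Manhattan distance separates: Σwᵢ(|x−xᵢ|+|y−yᵢ|) = Σwᵢ|x−xᵢ| + Σwᵢ|y−yᵢ|, so x and y are optimised independently as 1-D weighted medians.
Total weight W = 270; half = 135.
x-coordinate, sorted with cumulative weight:
  x=0 (Zone II, w=15) cum 15
  x=5 (Zone IV, w=50) cum 65
  x=6 (Zone I, w=80) cum 145  ← median
  x=10 (Zone III, w=110) cum 255
  x=10 (Zone V, w=15) cum 270
⇒ x* = 6
y-coordinate, sorted with cumulative weight:
  y=2 (Zone V, w=15) cum 15
  y=3 (Zone IV, w=50) cum 65
  y=4 (Zone I, w=80) cum 145  ← median
  y=7 (Zone II, w=15) cum 160
  y=8 (Zone III, w=110) cum 270
⇒ y* = 4

(6, 4)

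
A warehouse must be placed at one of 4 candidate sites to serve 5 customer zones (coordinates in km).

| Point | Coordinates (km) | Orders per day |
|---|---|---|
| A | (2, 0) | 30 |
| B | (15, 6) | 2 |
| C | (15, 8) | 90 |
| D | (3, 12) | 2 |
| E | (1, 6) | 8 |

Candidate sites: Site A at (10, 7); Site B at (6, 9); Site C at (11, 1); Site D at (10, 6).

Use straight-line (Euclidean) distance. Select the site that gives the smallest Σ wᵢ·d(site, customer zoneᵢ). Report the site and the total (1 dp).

Site A, total 877.7 km

Total weighted distance at each candidate:
  Site A (10, 7): total = 877.7
  Site B (6, 9): total = 1184.6
  Site C (11, 1): total = 1126.7
  Site D (10, 6): total = 885.1
Minimum is at Site A with total 877.7 km.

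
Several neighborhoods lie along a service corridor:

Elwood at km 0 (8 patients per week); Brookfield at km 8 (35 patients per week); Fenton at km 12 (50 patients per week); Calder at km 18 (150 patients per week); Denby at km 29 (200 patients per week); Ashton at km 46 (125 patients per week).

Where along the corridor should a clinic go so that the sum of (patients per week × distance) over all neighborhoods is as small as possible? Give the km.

x = 29

For a sum of weighted absolute distances on a line, the optimum is the weighted median (not the mean). Total weight W = 568; half-weight = 284.
Sort by position and accumulate weight:
  km 0 (Elwood, w=8) → cum 8
  km 8 (Brookfield, w=35) → cum 43
  km 12 (Fenton, w=50) → cum 93
  km 18 (Calder, w=150) → cum 243
  km 29 (Denby, w=200) → cum 443  ≥ 284 → median here
  km 46 (Ashton, w=125) → cum 568
Optimal location: km 29.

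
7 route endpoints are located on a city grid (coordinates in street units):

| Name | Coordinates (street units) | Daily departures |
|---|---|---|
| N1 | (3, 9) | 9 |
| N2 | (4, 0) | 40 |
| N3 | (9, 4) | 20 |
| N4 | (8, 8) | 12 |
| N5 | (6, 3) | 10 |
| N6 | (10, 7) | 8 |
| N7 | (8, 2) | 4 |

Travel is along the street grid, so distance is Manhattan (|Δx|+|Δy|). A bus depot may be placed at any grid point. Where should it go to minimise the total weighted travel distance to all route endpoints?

Manhattan distance separates: Σwᵢ(|x−xᵢ|+|y−yᵢ|) = Σwᵢ|x−xᵢ| + Σwᵢ|y−yᵢ|, so x and y are optimised independently as 1-D weighted medians.
Total weight W = 103; half = 51.5.
x-coordinate, sorted with cumulative weight:
  x=3 (N1, w=9) cum 9
  x=4 (N2, w=40) cum 49
  x=6 (N5, w=10) cum 59  ← median
  x=8 (N4, w=12) cum 71
  x=8 (N7, w=4) cum 75
  x=9 (N3, w=20) cum 95
  x=10 (N6, w=8) cum 103
⇒ x* = 6
y-coordinate, sorted with cumulative weight:
  y=0 (N2, w=40) cum 40
  y=2 (N7, w=4) cum 44
  y=3 (N5, w=10) cum 54  ← median
  y=4 (N3, w=20) cum 74
  y=7 (N6, w=8) cum 82
  y=8 (N4, w=12) cum 94
  y=9 (N1, w=9) cum 103
⇒ y* = 3

(6, 3)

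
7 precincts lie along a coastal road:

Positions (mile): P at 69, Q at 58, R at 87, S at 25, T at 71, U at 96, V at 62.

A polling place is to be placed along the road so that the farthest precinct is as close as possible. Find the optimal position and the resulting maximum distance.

The 1-center on a line is the midpoint of the two extreme points: leftmost at 25, rightmost at 96.
Optimal location = (25 + 96)/2 = 60.5; maximum distance = (96 − 25)/2 = 35.5.

location 60.5, max distance 35.5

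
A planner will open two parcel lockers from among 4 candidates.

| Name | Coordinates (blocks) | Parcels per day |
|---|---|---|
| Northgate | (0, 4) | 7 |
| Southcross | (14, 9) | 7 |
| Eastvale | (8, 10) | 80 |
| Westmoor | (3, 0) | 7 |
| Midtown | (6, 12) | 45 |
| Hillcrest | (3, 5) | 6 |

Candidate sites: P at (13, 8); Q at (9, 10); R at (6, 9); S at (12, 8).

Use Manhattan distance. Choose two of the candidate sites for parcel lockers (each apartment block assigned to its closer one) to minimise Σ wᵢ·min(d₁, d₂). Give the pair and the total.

{Q, R}, total 460

Evaluate every pair (each demand assigned to the nearer of the two):
  {Q, R}: total = 460
  {P, R}: total = 592
  {R, S}: total = 599
  {P, Q}: total = 602
  {Q, S}: total = 609
  {P, S}: total = 1247
Best pair: {Q, R} with total 460.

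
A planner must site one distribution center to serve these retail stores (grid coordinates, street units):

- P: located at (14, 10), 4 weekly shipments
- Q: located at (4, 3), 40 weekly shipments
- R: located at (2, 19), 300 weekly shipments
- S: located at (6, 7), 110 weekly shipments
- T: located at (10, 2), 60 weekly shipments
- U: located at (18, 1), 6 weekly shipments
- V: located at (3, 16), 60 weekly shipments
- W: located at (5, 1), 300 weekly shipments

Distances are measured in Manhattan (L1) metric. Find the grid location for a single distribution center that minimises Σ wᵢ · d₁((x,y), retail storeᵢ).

(5, 7)

Manhattan distance separates: Σwᵢ(|x−xᵢ|+|y−yᵢ|) = Σwᵢ|x−xᵢ| + Σwᵢ|y−yᵢ|, so x and y are optimised independently as 1-D weighted medians.
Total weight W = 880; half = 440.
x-coordinate, sorted with cumulative weight:
  x=2 (R, w=300) cum 300
  x=3 (V, w=60) cum 360
  x=4 (Q, w=40) cum 400
  x=5 (W, w=300) cum 700  ← median
  x=6 (S, w=110) cum 810
  x=10 (T, w=60) cum 870
  x=14 (P, w=4) cum 874
  x=18 (U, w=6) cum 880
⇒ x* = 5
y-coordinate, sorted with cumulative weight:
  y=1 (U, w=6) cum 6
  y=1 (W, w=300) cum 306
  y=2 (T, w=60) cum 366
  y=3 (Q, w=40) cum 406
  y=7 (S, w=110) cum 516  ← median
  y=10 (P, w=4) cum 520
  y=16 (V, w=60) cum 580
  y=19 (R, w=300) cum 880
⇒ y* = 7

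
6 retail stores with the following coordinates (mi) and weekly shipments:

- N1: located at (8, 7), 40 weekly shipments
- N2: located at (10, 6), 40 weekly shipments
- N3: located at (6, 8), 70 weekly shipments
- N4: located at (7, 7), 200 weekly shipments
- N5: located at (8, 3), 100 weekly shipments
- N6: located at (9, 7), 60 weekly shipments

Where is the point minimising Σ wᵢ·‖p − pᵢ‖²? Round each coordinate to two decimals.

The minimiser of Σwᵢ‖p−pᵢ‖² is the weighted centroid p* = (Σwᵢpᵢ)/(Σwᵢ).
Σwᵢ = 510.
Σwᵢxᵢ = 40·8 + 40·10 + 70·6 + 200·7 + 100·8 + 60·9 = 3880.
Σwᵢyᵢ = 40·7 + 40·6 + 70·8 + 200·7 + 100·3 + 60·7 = 3200.
x* = 3880/510 = 7.61, y* = 3200/510 = 6.27.

(7.61, 6.27)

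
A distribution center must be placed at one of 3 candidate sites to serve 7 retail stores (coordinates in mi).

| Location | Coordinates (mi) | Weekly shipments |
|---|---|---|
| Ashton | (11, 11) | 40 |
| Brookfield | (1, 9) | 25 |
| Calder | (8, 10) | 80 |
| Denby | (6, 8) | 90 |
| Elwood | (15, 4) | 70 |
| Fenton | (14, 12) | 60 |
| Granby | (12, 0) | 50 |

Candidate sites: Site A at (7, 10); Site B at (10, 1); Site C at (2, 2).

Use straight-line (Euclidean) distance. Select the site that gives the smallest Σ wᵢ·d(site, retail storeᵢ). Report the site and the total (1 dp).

Total weighted distance at each candidate:
  Site A (7, 10): total = 2294.1
  Site B (10, 1): total = 3388.5
  Site C (2, 2): total = 4502.7
Minimum is at Site A with total 2294.1 mi.

Site A, total 2294.1 mi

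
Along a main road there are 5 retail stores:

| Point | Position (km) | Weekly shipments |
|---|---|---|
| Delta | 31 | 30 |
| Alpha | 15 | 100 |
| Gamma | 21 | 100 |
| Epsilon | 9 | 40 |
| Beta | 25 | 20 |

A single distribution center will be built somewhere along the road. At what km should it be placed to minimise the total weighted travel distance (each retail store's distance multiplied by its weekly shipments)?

x = 21

For a sum of weighted absolute distances on a line, the optimum is the weighted median (not the mean). Total weight W = 290; half-weight = 145.
Sort by position and accumulate weight:
  km 9 (Epsilon, w=40) → cum 40
  km 15 (Alpha, w=100) → cum 140
  km 21 (Gamma, w=100) → cum 240  ≥ 145 → median here
  km 25 (Beta, w=20) → cum 260
  km 31 (Delta, w=30) → cum 290
Optimal location: km 21.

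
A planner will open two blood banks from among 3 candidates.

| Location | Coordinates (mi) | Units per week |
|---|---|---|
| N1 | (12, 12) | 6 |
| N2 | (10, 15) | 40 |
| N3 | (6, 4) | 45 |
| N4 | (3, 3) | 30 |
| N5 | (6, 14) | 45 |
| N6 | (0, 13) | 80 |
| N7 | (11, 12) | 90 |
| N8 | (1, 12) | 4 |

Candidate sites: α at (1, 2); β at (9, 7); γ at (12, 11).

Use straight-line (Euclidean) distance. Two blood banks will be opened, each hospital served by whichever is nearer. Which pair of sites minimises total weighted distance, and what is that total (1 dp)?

{α, γ}, total 1847.1

Evaluate every pair (each demand assigned to the nearer of the two):
  {α, γ}: total = 1847.1
  {β, γ}: total = 1924.4
  {α, β}: total = 2345.9
Best pair: {α, γ} with total 1847.1.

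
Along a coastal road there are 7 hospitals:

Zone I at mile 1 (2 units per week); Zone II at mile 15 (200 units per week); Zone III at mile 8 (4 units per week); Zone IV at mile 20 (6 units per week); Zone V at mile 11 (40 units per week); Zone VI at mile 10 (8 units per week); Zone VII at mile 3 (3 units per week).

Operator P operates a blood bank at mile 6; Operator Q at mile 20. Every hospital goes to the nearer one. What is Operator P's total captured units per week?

57

The indifferent point is the midpoint (6+20)/2 = 13; hospitals left of it (closer to Operator P at 6) go to Operator P, those right go to Operator Q.
  Zone I at 1 (w=2) → Operator P
  Zone VII at 3 (w=3) → Operator P
  Zone III at 8 (w=4) → Operator P
  Zone VI at 10 (w=8) → Operator P
  Zone V at 11 (w=40) → Operator P
  Zone II at 15 (w=200) → Operator Q
  Zone IV at 20 (w=6) → Operator Q
Operator P captures 57; Operator Q captures 206.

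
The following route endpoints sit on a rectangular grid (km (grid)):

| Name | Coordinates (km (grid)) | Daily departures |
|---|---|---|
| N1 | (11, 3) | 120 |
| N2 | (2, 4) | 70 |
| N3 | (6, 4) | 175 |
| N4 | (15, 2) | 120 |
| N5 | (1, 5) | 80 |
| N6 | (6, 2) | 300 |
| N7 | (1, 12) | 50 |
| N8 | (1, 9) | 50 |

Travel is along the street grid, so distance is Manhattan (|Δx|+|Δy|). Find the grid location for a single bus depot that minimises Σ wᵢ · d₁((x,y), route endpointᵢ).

Manhattan distance separates: Σwᵢ(|x−xᵢ|+|y−yᵢ|) = Σwᵢ|x−xᵢ| + Σwᵢ|y−yᵢ|, so x and y are optimised independently as 1-D weighted medians.
Total weight W = 965; half = 482.5.
x-coordinate, sorted with cumulative weight:
  x=1 (N5, w=80) cum 80
  x=1 (N7, w=50) cum 130
  x=1 (N8, w=50) cum 180
  x=2 (N2, w=70) cum 250
  x=6 (N3, w=175) cum 425
  x=6 (N6, w=300) cum 725  ← median
  x=11 (N1, w=120) cum 845
  x=15 (N4, w=120) cum 965
⇒ x* = 6
y-coordinate, sorted with cumulative weight:
  y=2 (N4, w=120) cum 120
  y=2 (N6, w=300) cum 420
  y=3 (N1, w=120) cum 540  ← median
  y=4 (N2, w=70) cum 610
  y=4 (N3, w=175) cum 785
  y=5 (N5, w=80) cum 865
  y=9 (N8, w=50) cum 915
  y=12 (N7, w=50) cum 965
⇒ y* = 3

(6, 3)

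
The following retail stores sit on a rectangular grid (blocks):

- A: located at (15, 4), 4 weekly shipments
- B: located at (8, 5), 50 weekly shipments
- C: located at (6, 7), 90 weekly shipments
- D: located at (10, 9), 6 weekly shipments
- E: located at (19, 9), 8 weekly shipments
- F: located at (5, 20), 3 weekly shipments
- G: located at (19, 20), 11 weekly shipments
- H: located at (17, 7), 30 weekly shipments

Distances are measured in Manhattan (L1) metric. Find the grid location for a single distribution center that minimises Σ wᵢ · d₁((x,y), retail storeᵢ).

(8, 7)

Manhattan distance separates: Σwᵢ(|x−xᵢ|+|y−yᵢ|) = Σwᵢ|x−xᵢ| + Σwᵢ|y−yᵢ|, so x and y are optimised independently as 1-D weighted medians.
Total weight W = 202; half = 101.
x-coordinate, sorted with cumulative weight:
  x=5 (F, w=3) cum 3
  x=6 (C, w=90) cum 93
  x=8 (B, w=50) cum 143  ← median
  x=10 (D, w=6) cum 149
  x=15 (A, w=4) cum 153
  x=17 (H, w=30) cum 183
  x=19 (E, w=8) cum 191
  x=19 (G, w=11) cum 202
⇒ x* = 8
y-coordinate, sorted with cumulative weight:
  y=4 (A, w=4) cum 4
  y=5 (B, w=50) cum 54
  y=7 (C, w=90) cum 144  ← median
  y=7 (H, w=30) cum 174
  y=9 (D, w=6) cum 180
  y=9 (E, w=8) cum 188
  y=20 (F, w=3) cum 191
  y=20 (G, w=11) cum 202
⇒ y* = 7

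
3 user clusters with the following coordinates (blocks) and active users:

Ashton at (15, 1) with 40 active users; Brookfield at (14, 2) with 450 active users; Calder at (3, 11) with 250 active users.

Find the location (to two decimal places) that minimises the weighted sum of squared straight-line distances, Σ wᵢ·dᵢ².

(10.34, 4.99)

The minimiser of Σwᵢ‖p−pᵢ‖² is the weighted centroid p* = (Σwᵢpᵢ)/(Σwᵢ).
Σwᵢ = 740.
Σwᵢxᵢ = 40·15 + 450·14 + 250·3 = 7650.
Σwᵢyᵢ = 40·1 + 450·2 + 250·11 = 3690.
x* = 7650/740 = 10.34, y* = 3690/740 = 4.99.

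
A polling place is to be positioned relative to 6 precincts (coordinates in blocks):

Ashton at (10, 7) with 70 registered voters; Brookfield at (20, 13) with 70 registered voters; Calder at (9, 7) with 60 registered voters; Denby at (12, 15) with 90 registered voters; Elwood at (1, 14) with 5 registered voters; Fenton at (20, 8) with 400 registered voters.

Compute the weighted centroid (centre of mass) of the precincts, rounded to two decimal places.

The minimiser of Σwᵢ‖p−pᵢ‖² is the weighted centroid p* = (Σwᵢpᵢ)/(Σwᵢ).
Σwᵢ = 695.
Σwᵢxᵢ = 70·10 + 70·20 + 60·9 + 90·12 + 5·1 + 400·20 = 11725.
Σwᵢyᵢ = 70·7 + 70·13 + 60·7 + 90·15 + 5·14 + 400·8 = 6440.
x* = 11725/695 = 16.87, y* = 6440/695 = 9.27.

(16.87, 9.27)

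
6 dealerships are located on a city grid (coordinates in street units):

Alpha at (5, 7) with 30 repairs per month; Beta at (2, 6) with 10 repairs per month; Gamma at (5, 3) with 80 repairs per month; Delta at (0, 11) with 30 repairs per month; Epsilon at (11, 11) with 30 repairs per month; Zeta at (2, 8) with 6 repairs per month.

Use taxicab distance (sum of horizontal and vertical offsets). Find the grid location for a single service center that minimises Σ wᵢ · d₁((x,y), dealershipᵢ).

Manhattan distance separates: Σwᵢ(|x−xᵢ|+|y−yᵢ|) = Σwᵢ|x−xᵢ| + Σwᵢ|y−yᵢ|, so x and y are optimised independently as 1-D weighted medians.
Total weight W = 186; half = 93.
x-coordinate, sorted with cumulative weight:
  x=0 (Delta, w=30) cum 30
  x=2 (Beta, w=10) cum 40
  x=2 (Zeta, w=6) cum 46
  x=5 (Alpha, w=30) cum 76
  x=5 (Gamma, w=80) cum 156  ← median
  x=11 (Epsilon, w=30) cum 186
⇒ x* = 5
y-coordinate, sorted with cumulative weight:
  y=3 (Gamma, w=80) cum 80
  y=6 (Beta, w=10) cum 90
  y=7 (Alpha, w=30) cum 120  ← median
  y=8 (Zeta, w=6) cum 126
  y=11 (Delta, w=30) cum 156
  y=11 (Epsilon, w=30) cum 186
⇒ y* = 7

(5, 7)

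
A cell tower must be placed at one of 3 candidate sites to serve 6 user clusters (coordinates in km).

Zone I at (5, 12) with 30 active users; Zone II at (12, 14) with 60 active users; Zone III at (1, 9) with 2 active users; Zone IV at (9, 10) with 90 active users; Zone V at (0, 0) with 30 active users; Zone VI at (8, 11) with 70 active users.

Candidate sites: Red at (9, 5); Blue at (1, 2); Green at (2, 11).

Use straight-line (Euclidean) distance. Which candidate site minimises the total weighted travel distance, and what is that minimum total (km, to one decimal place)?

Total weighted distance at each candidate:
  Red (9, 5): total = 2013.6
  Blue (1, 2): total = 3197.3
  Green (2, 11): total = 2117.6
Minimum is at Red with total 2013.6 km.

Red, total 2013.6 km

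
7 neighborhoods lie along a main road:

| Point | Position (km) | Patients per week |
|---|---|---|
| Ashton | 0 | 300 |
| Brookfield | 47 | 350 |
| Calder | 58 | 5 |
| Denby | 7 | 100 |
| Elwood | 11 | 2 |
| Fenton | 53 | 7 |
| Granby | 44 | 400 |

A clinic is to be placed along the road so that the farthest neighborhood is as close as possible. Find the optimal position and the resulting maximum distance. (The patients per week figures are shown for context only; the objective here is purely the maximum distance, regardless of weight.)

The 1-center on a line is the midpoint of the two extreme points: leftmost at 0, rightmost at 58.
Optimal location = (0 + 58)/2 = 29; maximum distance = (58 − 0)/2 = 29.

location 29, max distance 29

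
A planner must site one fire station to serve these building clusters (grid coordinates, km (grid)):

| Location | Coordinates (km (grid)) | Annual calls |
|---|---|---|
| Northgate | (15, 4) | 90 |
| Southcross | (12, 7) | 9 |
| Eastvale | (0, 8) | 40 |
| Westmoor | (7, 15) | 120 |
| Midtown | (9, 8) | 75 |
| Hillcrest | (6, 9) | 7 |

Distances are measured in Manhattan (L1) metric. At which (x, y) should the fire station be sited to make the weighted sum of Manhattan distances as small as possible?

Manhattan distance separates: Σwᵢ(|x−xᵢ|+|y−yᵢ|) = Σwᵢ|x−xᵢ| + Σwᵢ|y−yᵢ|, so x and y are optimised independently as 1-D weighted medians.
Total weight W = 341; half = 170.5.
x-coordinate, sorted with cumulative weight:
  x=0 (Eastvale, w=40) cum 40
  x=6 (Hillcrest, w=7) cum 47
  x=7 (Westmoor, w=120) cum 167
  x=9 (Midtown, w=75) cum 242  ← median
  x=12 (Southcross, w=9) cum 251
  x=15 (Northgate, w=90) cum 341
⇒ x* = 9
y-coordinate, sorted with cumulative weight:
  y=4 (Northgate, w=90) cum 90
  y=7 (Southcross, w=9) cum 99
  y=8 (Eastvale, w=40) cum 139
  y=8 (Midtown, w=75) cum 214  ← median
  y=9 (Hillcrest, w=7) cum 221
  y=15 (Westmoor, w=120) cum 341
⇒ y* = 8

(9, 8)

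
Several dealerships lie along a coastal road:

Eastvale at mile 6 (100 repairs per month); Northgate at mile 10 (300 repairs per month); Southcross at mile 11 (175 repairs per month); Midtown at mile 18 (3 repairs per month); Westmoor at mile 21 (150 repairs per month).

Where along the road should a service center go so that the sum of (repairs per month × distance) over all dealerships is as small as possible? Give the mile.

x = 10

For a sum of weighted absolute distances on a line, the optimum is the weighted median (not the mean). Total weight W = 728; half-weight = 364.
Sort by position and accumulate weight:
  mile 6 (Eastvale, w=100) → cum 100
  mile 10 (Northgate, w=300) → cum 400  ≥ 364 → median here
  mile 11 (Southcross, w=175) → cum 575
  mile 18 (Midtown, w=3) → cum 578
  mile 21 (Westmoor, w=150) → cum 728
Optimal location: mile 10.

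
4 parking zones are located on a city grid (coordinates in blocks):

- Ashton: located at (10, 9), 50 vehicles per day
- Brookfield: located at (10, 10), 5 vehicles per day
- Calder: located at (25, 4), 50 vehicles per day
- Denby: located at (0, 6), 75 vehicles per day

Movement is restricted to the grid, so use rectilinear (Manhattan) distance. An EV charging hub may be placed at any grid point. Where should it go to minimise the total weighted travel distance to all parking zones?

Manhattan distance separates: Σwᵢ(|x−xᵢ|+|y−yᵢ|) = Σwᵢ|x−xᵢ| + Σwᵢ|y−yᵢ|, so x and y are optimised independently as 1-D weighted medians.
Total weight W = 180; half = 90.
x-coordinate, sorted with cumulative weight:
  x=0 (Denby, w=75) cum 75
  x=10 (Ashton, w=50) cum 125  ← median
  x=10 (Brookfield, w=5) cum 130
  x=25 (Calder, w=50) cum 180
⇒ x* = 10
y-coordinate, sorted with cumulative weight:
  y=4 (Calder, w=50) cum 50
  y=6 (Denby, w=75) cum 125  ← median
  y=9 (Ashton, w=50) cum 175
  y=10 (Brookfield, w=5) cum 180
⇒ y* = 6

(10, 6)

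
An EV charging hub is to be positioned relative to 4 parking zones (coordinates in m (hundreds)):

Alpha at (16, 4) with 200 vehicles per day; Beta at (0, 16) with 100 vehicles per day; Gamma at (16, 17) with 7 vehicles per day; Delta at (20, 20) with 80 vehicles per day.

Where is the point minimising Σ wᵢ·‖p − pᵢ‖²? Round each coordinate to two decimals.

(12.69, 10.64)

The minimiser of Σwᵢ‖p−pᵢ‖² is the weighted centroid p* = (Σwᵢpᵢ)/(Σwᵢ).
Σwᵢ = 387.
Σwᵢxᵢ = 200·16 + 100·0 + 7·16 + 80·20 = 4912.
Σwᵢyᵢ = 200·4 + 100·16 + 7·17 + 80·20 = 4119.
x* = 4912/387 = 12.69, y* = 4119/387 = 10.64.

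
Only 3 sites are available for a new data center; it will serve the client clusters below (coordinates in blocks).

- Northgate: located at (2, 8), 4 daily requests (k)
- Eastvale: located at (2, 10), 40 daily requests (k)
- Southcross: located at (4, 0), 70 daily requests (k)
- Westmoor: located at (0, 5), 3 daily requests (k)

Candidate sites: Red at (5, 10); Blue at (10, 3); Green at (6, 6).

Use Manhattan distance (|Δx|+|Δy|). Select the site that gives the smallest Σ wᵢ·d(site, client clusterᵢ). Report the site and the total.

Green, total 925 blocks

Total weighted distance at each candidate:
  Red (5, 10): total = 940
  Blue (10, 3): total = 1318
  Green (6, 6): total = 925
Minimum is at Green with total 925 blocks.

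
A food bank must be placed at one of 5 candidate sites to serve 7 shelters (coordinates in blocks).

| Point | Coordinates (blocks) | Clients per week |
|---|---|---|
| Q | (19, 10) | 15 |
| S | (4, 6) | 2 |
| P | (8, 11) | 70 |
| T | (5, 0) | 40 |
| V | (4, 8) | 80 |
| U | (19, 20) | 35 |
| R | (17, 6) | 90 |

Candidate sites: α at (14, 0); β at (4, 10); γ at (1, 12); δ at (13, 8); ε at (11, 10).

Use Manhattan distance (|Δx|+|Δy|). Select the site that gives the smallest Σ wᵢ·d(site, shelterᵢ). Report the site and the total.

δ, total 3232 blocks

Total weighted distance at each candidate:
  α (14, 0): total = 4932
  β (4, 10): total = 3588
  γ (1, 12): total = 4968
  δ (13, 8): total = 3232
  ε (11, 10): total = 3312
Minimum is at δ with total 3232 blocks.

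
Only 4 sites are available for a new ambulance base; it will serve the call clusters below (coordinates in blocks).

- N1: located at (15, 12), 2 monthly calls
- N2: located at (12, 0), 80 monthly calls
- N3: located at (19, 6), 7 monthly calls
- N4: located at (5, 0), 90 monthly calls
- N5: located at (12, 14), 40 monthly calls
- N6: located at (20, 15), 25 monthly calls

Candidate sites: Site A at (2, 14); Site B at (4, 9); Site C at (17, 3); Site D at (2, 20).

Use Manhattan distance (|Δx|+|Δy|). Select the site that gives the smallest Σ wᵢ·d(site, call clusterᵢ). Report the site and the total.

Total weighted distance at each candidate:
  Site A (2, 14): total = 4530
  Site B (4, 9): total = 3484
  Site C (17, 3): total = 3062
  Site D (2, 20): total = 5944
Minimum is at Site C with total 3062 blocks.

Site C, total 3062 blocks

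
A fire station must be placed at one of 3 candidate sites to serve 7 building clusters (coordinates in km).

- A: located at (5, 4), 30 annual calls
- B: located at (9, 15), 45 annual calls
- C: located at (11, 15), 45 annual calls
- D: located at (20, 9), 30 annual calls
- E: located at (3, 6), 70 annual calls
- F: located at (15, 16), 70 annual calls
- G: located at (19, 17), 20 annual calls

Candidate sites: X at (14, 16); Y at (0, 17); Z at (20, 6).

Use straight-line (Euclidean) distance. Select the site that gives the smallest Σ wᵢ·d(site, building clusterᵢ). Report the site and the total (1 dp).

X, total 2310.9 km

Total weighted distance at each candidate:
  X (14, 16): total = 2310.9
  Y (0, 17): total = 4212.5
  Z (20, 6): total = 3949.8
Minimum is at X with total 2310.9 km.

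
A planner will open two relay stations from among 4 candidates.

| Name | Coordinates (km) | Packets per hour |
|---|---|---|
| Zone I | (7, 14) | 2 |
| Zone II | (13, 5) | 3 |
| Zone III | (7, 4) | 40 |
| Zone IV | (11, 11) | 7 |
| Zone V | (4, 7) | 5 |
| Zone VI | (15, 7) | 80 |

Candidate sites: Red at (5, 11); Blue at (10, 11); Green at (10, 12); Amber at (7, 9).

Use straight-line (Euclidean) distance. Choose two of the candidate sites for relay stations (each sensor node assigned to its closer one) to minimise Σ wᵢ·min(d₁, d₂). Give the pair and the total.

Evaluate every pair (each demand assigned to the nearer of the two):
  {Blue, Amber}: total = 765.9
  {Green, Amber}: total = 822.5
  {Red, Blue}: total = 858.4
  {Blue, Green}: total = 887.3
  {Red, Green}: total = 917.5
  {Red, Amber}: total = 937.9
Best pair: {Blue, Amber} with total 765.9.

{Blue, Amber}, total 765.9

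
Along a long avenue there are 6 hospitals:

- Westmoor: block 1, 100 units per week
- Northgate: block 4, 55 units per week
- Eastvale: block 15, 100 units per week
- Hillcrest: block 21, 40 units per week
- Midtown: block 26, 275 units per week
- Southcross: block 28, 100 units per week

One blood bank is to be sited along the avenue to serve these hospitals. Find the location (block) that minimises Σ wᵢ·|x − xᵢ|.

x = 26

For a sum of weighted absolute distances on a line, the optimum is the weighted median (not the mean). Total weight W = 670; half-weight = 335.
Sort by position and accumulate weight:
  block 1 (Westmoor, w=100) → cum 100
  block 4 (Northgate, w=55) → cum 155
  block 15 (Eastvale, w=100) → cum 255
  block 21 (Hillcrest, w=40) → cum 295
  block 26 (Midtown, w=275) → cum 570  ≥ 335 → median here
  block 28 (Southcross, w=100) → cum 670
Optimal location: block 26.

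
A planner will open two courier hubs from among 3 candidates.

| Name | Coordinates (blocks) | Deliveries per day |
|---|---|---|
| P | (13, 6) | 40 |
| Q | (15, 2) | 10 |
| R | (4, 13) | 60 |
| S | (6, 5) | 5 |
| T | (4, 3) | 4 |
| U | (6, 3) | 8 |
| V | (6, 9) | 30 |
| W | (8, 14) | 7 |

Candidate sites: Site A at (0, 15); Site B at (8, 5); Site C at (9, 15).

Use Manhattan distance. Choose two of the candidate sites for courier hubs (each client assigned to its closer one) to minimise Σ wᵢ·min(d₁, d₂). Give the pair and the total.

{Site A, Site B}, total 1009

Evaluate every pair (each demand assigned to the nearer of the two):
  {Site A, Site B}: total = 1009
  {Site B, Site C}: total = 1020
  {Site A, Site C}: total = 1603
Best pair: {Site A, Site B} with total 1009.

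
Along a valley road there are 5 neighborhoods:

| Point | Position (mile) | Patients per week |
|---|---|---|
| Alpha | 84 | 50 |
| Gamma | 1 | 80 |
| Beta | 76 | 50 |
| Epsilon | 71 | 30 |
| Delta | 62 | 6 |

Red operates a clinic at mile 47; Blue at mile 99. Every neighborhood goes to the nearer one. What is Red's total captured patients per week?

116

The indifferent point is the midpoint (47+99)/2 = 73; neighborhoods left of it (closer to Red at 47) go to Red, those right go to Blue.
  Gamma at 1 (w=80) → Red
  Delta at 62 (w=6) → Red
  Epsilon at 71 (w=30) → Red
  Beta at 76 (w=50) → Blue
  Alpha at 84 (w=50) → Blue
Red captures 116; Blue captures 100.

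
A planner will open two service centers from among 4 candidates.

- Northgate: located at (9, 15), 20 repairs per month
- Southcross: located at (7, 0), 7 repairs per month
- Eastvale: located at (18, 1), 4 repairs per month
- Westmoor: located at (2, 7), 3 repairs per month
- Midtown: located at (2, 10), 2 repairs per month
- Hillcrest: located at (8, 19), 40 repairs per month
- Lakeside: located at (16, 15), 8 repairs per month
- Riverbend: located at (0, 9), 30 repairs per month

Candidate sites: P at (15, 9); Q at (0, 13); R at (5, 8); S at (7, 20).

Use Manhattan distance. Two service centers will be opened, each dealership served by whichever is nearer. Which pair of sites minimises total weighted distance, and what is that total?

Evaluate every pair (each demand assigned to the nearer of the two):
  {R, S}: total = 684
  {Q, S}: total = 746
  {P, S}: total = 962
  {P, R}: total = 1152
  {P, Q}: total = 1153
  {Q, R}: total = 1216
Best pair: {R, S} with total 684.

{R, S}, total 684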